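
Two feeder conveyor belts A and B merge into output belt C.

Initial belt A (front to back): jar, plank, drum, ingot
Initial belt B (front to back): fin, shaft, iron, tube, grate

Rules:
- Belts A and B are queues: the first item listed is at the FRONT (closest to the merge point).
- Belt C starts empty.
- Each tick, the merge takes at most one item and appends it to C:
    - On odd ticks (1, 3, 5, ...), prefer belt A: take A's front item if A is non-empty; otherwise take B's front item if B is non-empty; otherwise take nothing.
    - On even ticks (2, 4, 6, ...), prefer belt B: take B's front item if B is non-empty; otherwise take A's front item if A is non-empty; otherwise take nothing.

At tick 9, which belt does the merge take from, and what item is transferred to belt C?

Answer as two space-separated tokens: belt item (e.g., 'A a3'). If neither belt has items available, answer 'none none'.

Answer: B grate

Derivation:
Tick 1: prefer A, take jar from A; A=[plank,drum,ingot] B=[fin,shaft,iron,tube,grate] C=[jar]
Tick 2: prefer B, take fin from B; A=[plank,drum,ingot] B=[shaft,iron,tube,grate] C=[jar,fin]
Tick 3: prefer A, take plank from A; A=[drum,ingot] B=[shaft,iron,tube,grate] C=[jar,fin,plank]
Tick 4: prefer B, take shaft from B; A=[drum,ingot] B=[iron,tube,grate] C=[jar,fin,plank,shaft]
Tick 5: prefer A, take drum from A; A=[ingot] B=[iron,tube,grate] C=[jar,fin,plank,shaft,drum]
Tick 6: prefer B, take iron from B; A=[ingot] B=[tube,grate] C=[jar,fin,plank,shaft,drum,iron]
Tick 7: prefer A, take ingot from A; A=[-] B=[tube,grate] C=[jar,fin,plank,shaft,drum,iron,ingot]
Tick 8: prefer B, take tube from B; A=[-] B=[grate] C=[jar,fin,plank,shaft,drum,iron,ingot,tube]
Tick 9: prefer A, take grate from B; A=[-] B=[-] C=[jar,fin,plank,shaft,drum,iron,ingot,tube,grate]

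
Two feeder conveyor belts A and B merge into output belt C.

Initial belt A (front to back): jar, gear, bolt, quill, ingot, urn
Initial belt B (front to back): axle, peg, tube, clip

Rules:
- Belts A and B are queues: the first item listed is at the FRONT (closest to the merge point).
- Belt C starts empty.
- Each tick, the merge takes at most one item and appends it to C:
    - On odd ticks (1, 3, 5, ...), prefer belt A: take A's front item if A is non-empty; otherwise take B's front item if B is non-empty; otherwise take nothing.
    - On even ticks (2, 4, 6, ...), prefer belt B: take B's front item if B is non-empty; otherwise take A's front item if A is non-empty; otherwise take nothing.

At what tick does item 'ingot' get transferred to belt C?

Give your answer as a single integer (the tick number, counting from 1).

Answer: 9

Derivation:
Tick 1: prefer A, take jar from A; A=[gear,bolt,quill,ingot,urn] B=[axle,peg,tube,clip] C=[jar]
Tick 2: prefer B, take axle from B; A=[gear,bolt,quill,ingot,urn] B=[peg,tube,clip] C=[jar,axle]
Tick 3: prefer A, take gear from A; A=[bolt,quill,ingot,urn] B=[peg,tube,clip] C=[jar,axle,gear]
Tick 4: prefer B, take peg from B; A=[bolt,quill,ingot,urn] B=[tube,clip] C=[jar,axle,gear,peg]
Tick 5: prefer A, take bolt from A; A=[quill,ingot,urn] B=[tube,clip] C=[jar,axle,gear,peg,bolt]
Tick 6: prefer B, take tube from B; A=[quill,ingot,urn] B=[clip] C=[jar,axle,gear,peg,bolt,tube]
Tick 7: prefer A, take quill from A; A=[ingot,urn] B=[clip] C=[jar,axle,gear,peg,bolt,tube,quill]
Tick 8: prefer B, take clip from B; A=[ingot,urn] B=[-] C=[jar,axle,gear,peg,bolt,tube,quill,clip]
Tick 9: prefer A, take ingot from A; A=[urn] B=[-] C=[jar,axle,gear,peg,bolt,tube,quill,clip,ingot]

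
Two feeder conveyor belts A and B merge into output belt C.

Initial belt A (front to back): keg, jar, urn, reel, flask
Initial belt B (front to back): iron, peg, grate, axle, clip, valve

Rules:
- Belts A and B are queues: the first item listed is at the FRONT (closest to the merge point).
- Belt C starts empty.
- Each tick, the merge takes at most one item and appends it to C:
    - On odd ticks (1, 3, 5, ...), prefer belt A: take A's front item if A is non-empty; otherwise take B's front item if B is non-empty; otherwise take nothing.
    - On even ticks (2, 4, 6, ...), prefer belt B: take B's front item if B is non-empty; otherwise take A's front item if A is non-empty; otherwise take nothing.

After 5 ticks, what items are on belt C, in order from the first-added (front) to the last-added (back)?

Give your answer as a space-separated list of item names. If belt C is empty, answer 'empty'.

Answer: keg iron jar peg urn

Derivation:
Tick 1: prefer A, take keg from A; A=[jar,urn,reel,flask] B=[iron,peg,grate,axle,clip,valve] C=[keg]
Tick 2: prefer B, take iron from B; A=[jar,urn,reel,flask] B=[peg,grate,axle,clip,valve] C=[keg,iron]
Tick 3: prefer A, take jar from A; A=[urn,reel,flask] B=[peg,grate,axle,clip,valve] C=[keg,iron,jar]
Tick 4: prefer B, take peg from B; A=[urn,reel,flask] B=[grate,axle,clip,valve] C=[keg,iron,jar,peg]
Tick 5: prefer A, take urn from A; A=[reel,flask] B=[grate,axle,clip,valve] C=[keg,iron,jar,peg,urn]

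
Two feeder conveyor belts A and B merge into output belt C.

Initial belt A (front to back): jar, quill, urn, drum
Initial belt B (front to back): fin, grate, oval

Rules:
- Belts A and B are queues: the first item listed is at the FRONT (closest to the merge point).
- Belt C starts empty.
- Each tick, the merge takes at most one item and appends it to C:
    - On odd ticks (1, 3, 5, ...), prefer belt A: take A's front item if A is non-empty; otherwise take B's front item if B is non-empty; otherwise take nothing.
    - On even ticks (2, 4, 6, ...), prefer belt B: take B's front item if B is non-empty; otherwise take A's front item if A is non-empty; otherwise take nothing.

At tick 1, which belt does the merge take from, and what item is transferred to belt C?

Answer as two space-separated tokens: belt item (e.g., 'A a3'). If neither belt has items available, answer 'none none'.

Tick 1: prefer A, take jar from A; A=[quill,urn,drum] B=[fin,grate,oval] C=[jar]

Answer: A jar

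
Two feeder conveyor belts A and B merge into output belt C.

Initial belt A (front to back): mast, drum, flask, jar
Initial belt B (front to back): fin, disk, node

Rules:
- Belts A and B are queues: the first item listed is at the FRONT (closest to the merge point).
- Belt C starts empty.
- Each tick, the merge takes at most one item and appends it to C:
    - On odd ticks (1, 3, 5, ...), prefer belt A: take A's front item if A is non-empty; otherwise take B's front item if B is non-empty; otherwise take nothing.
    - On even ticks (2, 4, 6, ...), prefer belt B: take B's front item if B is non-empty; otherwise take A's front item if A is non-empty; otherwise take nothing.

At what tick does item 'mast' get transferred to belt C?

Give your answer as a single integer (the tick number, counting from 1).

Tick 1: prefer A, take mast from A; A=[drum,flask,jar] B=[fin,disk,node] C=[mast]

Answer: 1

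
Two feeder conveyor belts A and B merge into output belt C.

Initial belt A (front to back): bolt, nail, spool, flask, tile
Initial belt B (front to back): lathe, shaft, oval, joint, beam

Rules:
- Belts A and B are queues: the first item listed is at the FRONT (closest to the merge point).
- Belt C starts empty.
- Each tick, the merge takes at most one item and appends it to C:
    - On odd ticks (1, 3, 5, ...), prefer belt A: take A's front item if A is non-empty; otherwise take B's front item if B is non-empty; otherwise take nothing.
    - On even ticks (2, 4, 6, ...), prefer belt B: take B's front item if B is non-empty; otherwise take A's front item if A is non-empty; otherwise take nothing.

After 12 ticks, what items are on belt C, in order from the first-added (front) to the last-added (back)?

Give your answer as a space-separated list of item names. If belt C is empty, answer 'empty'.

Answer: bolt lathe nail shaft spool oval flask joint tile beam

Derivation:
Tick 1: prefer A, take bolt from A; A=[nail,spool,flask,tile] B=[lathe,shaft,oval,joint,beam] C=[bolt]
Tick 2: prefer B, take lathe from B; A=[nail,spool,flask,tile] B=[shaft,oval,joint,beam] C=[bolt,lathe]
Tick 3: prefer A, take nail from A; A=[spool,flask,tile] B=[shaft,oval,joint,beam] C=[bolt,lathe,nail]
Tick 4: prefer B, take shaft from B; A=[spool,flask,tile] B=[oval,joint,beam] C=[bolt,lathe,nail,shaft]
Tick 5: prefer A, take spool from A; A=[flask,tile] B=[oval,joint,beam] C=[bolt,lathe,nail,shaft,spool]
Tick 6: prefer B, take oval from B; A=[flask,tile] B=[joint,beam] C=[bolt,lathe,nail,shaft,spool,oval]
Tick 7: prefer A, take flask from A; A=[tile] B=[joint,beam] C=[bolt,lathe,nail,shaft,spool,oval,flask]
Tick 8: prefer B, take joint from B; A=[tile] B=[beam] C=[bolt,lathe,nail,shaft,spool,oval,flask,joint]
Tick 9: prefer A, take tile from A; A=[-] B=[beam] C=[bolt,lathe,nail,shaft,spool,oval,flask,joint,tile]
Tick 10: prefer B, take beam from B; A=[-] B=[-] C=[bolt,lathe,nail,shaft,spool,oval,flask,joint,tile,beam]
Tick 11: prefer A, both empty, nothing taken; A=[-] B=[-] C=[bolt,lathe,nail,shaft,spool,oval,flask,joint,tile,beam]
Tick 12: prefer B, both empty, nothing taken; A=[-] B=[-] C=[bolt,lathe,nail,shaft,spool,oval,flask,joint,tile,beam]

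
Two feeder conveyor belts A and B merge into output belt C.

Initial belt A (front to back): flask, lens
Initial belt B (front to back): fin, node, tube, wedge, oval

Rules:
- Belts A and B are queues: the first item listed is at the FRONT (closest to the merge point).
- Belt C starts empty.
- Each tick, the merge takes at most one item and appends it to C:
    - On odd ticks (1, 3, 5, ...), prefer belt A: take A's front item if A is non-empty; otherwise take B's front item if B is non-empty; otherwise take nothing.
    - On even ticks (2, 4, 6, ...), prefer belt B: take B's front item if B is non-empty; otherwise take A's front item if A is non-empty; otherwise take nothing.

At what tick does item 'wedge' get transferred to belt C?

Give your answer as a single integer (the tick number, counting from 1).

Answer: 6

Derivation:
Tick 1: prefer A, take flask from A; A=[lens] B=[fin,node,tube,wedge,oval] C=[flask]
Tick 2: prefer B, take fin from B; A=[lens] B=[node,tube,wedge,oval] C=[flask,fin]
Tick 3: prefer A, take lens from A; A=[-] B=[node,tube,wedge,oval] C=[flask,fin,lens]
Tick 4: prefer B, take node from B; A=[-] B=[tube,wedge,oval] C=[flask,fin,lens,node]
Tick 5: prefer A, take tube from B; A=[-] B=[wedge,oval] C=[flask,fin,lens,node,tube]
Tick 6: prefer B, take wedge from B; A=[-] B=[oval] C=[flask,fin,lens,node,tube,wedge]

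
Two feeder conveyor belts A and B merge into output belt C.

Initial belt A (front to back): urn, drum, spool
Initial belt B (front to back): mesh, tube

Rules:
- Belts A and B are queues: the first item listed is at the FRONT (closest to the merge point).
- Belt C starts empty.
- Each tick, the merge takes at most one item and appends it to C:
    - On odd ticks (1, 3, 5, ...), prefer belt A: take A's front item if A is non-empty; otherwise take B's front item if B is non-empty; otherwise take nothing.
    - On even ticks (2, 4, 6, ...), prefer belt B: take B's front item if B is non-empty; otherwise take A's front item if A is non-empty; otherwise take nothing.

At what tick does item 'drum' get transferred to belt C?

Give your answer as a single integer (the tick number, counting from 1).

Answer: 3

Derivation:
Tick 1: prefer A, take urn from A; A=[drum,spool] B=[mesh,tube] C=[urn]
Tick 2: prefer B, take mesh from B; A=[drum,spool] B=[tube] C=[urn,mesh]
Tick 3: prefer A, take drum from A; A=[spool] B=[tube] C=[urn,mesh,drum]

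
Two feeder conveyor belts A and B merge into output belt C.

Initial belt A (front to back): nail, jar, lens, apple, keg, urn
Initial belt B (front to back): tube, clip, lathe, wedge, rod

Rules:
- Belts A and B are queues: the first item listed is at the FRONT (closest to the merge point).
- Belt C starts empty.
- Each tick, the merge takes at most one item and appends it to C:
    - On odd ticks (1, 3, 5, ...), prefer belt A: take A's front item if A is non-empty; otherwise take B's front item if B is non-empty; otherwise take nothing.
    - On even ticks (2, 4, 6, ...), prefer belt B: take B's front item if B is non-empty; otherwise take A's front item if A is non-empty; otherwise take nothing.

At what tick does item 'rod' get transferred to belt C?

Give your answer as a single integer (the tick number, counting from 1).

Answer: 10

Derivation:
Tick 1: prefer A, take nail from A; A=[jar,lens,apple,keg,urn] B=[tube,clip,lathe,wedge,rod] C=[nail]
Tick 2: prefer B, take tube from B; A=[jar,lens,apple,keg,urn] B=[clip,lathe,wedge,rod] C=[nail,tube]
Tick 3: prefer A, take jar from A; A=[lens,apple,keg,urn] B=[clip,lathe,wedge,rod] C=[nail,tube,jar]
Tick 4: prefer B, take clip from B; A=[lens,apple,keg,urn] B=[lathe,wedge,rod] C=[nail,tube,jar,clip]
Tick 5: prefer A, take lens from A; A=[apple,keg,urn] B=[lathe,wedge,rod] C=[nail,tube,jar,clip,lens]
Tick 6: prefer B, take lathe from B; A=[apple,keg,urn] B=[wedge,rod] C=[nail,tube,jar,clip,lens,lathe]
Tick 7: prefer A, take apple from A; A=[keg,urn] B=[wedge,rod] C=[nail,tube,jar,clip,lens,lathe,apple]
Tick 8: prefer B, take wedge from B; A=[keg,urn] B=[rod] C=[nail,tube,jar,clip,lens,lathe,apple,wedge]
Tick 9: prefer A, take keg from A; A=[urn] B=[rod] C=[nail,tube,jar,clip,lens,lathe,apple,wedge,keg]
Tick 10: prefer B, take rod from B; A=[urn] B=[-] C=[nail,tube,jar,clip,lens,lathe,apple,wedge,keg,rod]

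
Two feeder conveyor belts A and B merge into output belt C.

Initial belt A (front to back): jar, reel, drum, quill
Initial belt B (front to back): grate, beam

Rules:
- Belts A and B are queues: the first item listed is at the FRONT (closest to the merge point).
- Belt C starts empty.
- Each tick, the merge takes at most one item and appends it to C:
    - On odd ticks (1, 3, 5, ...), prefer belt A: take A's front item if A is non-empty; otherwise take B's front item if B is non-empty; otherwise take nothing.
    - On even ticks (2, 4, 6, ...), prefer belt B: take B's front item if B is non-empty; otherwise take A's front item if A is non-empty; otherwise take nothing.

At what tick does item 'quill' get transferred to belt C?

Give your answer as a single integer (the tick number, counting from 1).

Tick 1: prefer A, take jar from A; A=[reel,drum,quill] B=[grate,beam] C=[jar]
Tick 2: prefer B, take grate from B; A=[reel,drum,quill] B=[beam] C=[jar,grate]
Tick 3: prefer A, take reel from A; A=[drum,quill] B=[beam] C=[jar,grate,reel]
Tick 4: prefer B, take beam from B; A=[drum,quill] B=[-] C=[jar,grate,reel,beam]
Tick 5: prefer A, take drum from A; A=[quill] B=[-] C=[jar,grate,reel,beam,drum]
Tick 6: prefer B, take quill from A; A=[-] B=[-] C=[jar,grate,reel,beam,drum,quill]

Answer: 6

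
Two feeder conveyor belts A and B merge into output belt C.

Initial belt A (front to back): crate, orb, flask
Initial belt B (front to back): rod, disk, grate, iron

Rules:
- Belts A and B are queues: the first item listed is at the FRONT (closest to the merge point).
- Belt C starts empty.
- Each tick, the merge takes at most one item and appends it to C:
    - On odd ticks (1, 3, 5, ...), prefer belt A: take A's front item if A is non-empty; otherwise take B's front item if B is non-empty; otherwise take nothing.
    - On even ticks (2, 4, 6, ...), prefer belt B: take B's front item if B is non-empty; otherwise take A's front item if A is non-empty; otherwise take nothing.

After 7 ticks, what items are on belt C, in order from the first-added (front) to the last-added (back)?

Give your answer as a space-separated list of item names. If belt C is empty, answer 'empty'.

Answer: crate rod orb disk flask grate iron

Derivation:
Tick 1: prefer A, take crate from A; A=[orb,flask] B=[rod,disk,grate,iron] C=[crate]
Tick 2: prefer B, take rod from B; A=[orb,flask] B=[disk,grate,iron] C=[crate,rod]
Tick 3: prefer A, take orb from A; A=[flask] B=[disk,grate,iron] C=[crate,rod,orb]
Tick 4: prefer B, take disk from B; A=[flask] B=[grate,iron] C=[crate,rod,orb,disk]
Tick 5: prefer A, take flask from A; A=[-] B=[grate,iron] C=[crate,rod,orb,disk,flask]
Tick 6: prefer B, take grate from B; A=[-] B=[iron] C=[crate,rod,orb,disk,flask,grate]
Tick 7: prefer A, take iron from B; A=[-] B=[-] C=[crate,rod,orb,disk,flask,grate,iron]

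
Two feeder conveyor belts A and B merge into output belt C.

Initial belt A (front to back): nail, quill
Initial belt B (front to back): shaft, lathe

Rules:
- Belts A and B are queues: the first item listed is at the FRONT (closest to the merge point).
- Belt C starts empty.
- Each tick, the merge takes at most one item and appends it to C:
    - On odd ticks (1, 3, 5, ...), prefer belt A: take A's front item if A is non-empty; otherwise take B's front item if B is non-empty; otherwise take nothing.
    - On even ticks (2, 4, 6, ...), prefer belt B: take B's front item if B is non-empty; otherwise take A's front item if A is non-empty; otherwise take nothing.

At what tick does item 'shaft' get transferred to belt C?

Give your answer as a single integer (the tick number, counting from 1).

Answer: 2

Derivation:
Tick 1: prefer A, take nail from A; A=[quill] B=[shaft,lathe] C=[nail]
Tick 2: prefer B, take shaft from B; A=[quill] B=[lathe] C=[nail,shaft]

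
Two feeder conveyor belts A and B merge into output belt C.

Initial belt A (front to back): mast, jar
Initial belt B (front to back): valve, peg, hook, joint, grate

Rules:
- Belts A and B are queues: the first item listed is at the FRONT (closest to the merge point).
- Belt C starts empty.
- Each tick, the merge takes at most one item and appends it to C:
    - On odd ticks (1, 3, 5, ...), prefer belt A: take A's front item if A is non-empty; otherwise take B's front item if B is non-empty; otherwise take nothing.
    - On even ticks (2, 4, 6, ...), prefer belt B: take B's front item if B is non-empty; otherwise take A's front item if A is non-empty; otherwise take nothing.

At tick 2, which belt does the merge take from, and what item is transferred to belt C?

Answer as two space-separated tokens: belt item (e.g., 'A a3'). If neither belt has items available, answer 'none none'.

Answer: B valve

Derivation:
Tick 1: prefer A, take mast from A; A=[jar] B=[valve,peg,hook,joint,grate] C=[mast]
Tick 2: prefer B, take valve from B; A=[jar] B=[peg,hook,joint,grate] C=[mast,valve]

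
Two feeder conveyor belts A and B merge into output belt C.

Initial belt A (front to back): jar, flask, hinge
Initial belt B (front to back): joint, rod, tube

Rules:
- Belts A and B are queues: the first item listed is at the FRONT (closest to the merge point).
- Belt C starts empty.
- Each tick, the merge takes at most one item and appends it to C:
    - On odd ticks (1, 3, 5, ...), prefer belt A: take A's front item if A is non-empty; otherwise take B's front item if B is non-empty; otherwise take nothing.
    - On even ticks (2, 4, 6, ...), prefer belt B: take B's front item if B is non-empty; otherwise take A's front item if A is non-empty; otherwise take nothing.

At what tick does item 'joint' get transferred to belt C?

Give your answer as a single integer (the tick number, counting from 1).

Tick 1: prefer A, take jar from A; A=[flask,hinge] B=[joint,rod,tube] C=[jar]
Tick 2: prefer B, take joint from B; A=[flask,hinge] B=[rod,tube] C=[jar,joint]

Answer: 2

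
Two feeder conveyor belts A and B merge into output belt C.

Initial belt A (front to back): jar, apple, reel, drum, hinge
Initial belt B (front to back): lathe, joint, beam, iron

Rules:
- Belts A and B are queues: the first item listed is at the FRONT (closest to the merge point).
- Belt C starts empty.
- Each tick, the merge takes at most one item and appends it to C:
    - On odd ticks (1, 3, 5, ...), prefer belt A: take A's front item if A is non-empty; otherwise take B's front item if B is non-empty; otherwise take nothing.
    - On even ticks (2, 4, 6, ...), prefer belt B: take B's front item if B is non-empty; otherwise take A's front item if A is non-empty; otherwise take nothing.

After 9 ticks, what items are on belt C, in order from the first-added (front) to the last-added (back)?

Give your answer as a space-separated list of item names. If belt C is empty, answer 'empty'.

Tick 1: prefer A, take jar from A; A=[apple,reel,drum,hinge] B=[lathe,joint,beam,iron] C=[jar]
Tick 2: prefer B, take lathe from B; A=[apple,reel,drum,hinge] B=[joint,beam,iron] C=[jar,lathe]
Tick 3: prefer A, take apple from A; A=[reel,drum,hinge] B=[joint,beam,iron] C=[jar,lathe,apple]
Tick 4: prefer B, take joint from B; A=[reel,drum,hinge] B=[beam,iron] C=[jar,lathe,apple,joint]
Tick 5: prefer A, take reel from A; A=[drum,hinge] B=[beam,iron] C=[jar,lathe,apple,joint,reel]
Tick 6: prefer B, take beam from B; A=[drum,hinge] B=[iron] C=[jar,lathe,apple,joint,reel,beam]
Tick 7: prefer A, take drum from A; A=[hinge] B=[iron] C=[jar,lathe,apple,joint,reel,beam,drum]
Tick 8: prefer B, take iron from B; A=[hinge] B=[-] C=[jar,lathe,apple,joint,reel,beam,drum,iron]
Tick 9: prefer A, take hinge from A; A=[-] B=[-] C=[jar,lathe,apple,joint,reel,beam,drum,iron,hinge]

Answer: jar lathe apple joint reel beam drum iron hinge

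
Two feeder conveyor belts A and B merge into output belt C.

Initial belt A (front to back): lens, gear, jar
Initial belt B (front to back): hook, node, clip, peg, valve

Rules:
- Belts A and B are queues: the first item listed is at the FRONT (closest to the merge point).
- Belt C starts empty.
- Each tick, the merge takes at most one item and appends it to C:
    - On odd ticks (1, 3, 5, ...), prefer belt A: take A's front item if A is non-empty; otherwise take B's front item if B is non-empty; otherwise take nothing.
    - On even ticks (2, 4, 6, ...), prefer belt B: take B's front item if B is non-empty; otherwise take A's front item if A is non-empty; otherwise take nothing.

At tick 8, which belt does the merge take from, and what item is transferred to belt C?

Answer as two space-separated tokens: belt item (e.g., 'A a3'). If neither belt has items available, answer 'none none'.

Tick 1: prefer A, take lens from A; A=[gear,jar] B=[hook,node,clip,peg,valve] C=[lens]
Tick 2: prefer B, take hook from B; A=[gear,jar] B=[node,clip,peg,valve] C=[lens,hook]
Tick 3: prefer A, take gear from A; A=[jar] B=[node,clip,peg,valve] C=[lens,hook,gear]
Tick 4: prefer B, take node from B; A=[jar] B=[clip,peg,valve] C=[lens,hook,gear,node]
Tick 5: prefer A, take jar from A; A=[-] B=[clip,peg,valve] C=[lens,hook,gear,node,jar]
Tick 6: prefer B, take clip from B; A=[-] B=[peg,valve] C=[lens,hook,gear,node,jar,clip]
Tick 7: prefer A, take peg from B; A=[-] B=[valve] C=[lens,hook,gear,node,jar,clip,peg]
Tick 8: prefer B, take valve from B; A=[-] B=[-] C=[lens,hook,gear,node,jar,clip,peg,valve]

Answer: B valve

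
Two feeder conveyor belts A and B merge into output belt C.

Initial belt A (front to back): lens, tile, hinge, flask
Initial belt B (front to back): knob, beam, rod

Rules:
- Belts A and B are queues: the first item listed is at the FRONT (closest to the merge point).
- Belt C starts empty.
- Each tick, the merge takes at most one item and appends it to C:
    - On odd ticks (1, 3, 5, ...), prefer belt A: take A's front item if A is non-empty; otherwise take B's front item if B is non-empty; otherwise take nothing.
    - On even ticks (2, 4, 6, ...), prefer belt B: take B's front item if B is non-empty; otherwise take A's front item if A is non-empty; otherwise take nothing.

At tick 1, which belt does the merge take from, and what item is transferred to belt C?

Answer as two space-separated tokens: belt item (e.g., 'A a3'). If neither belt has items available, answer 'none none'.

Tick 1: prefer A, take lens from A; A=[tile,hinge,flask] B=[knob,beam,rod] C=[lens]

Answer: A lens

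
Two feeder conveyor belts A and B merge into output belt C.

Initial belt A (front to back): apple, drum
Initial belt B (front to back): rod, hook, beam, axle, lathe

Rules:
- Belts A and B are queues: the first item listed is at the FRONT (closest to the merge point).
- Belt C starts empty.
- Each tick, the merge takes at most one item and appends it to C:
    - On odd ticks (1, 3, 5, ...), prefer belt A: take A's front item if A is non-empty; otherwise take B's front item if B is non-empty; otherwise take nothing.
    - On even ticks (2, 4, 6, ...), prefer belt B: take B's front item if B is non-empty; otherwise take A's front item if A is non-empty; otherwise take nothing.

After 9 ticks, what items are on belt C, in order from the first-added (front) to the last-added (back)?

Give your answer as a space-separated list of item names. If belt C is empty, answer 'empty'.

Tick 1: prefer A, take apple from A; A=[drum] B=[rod,hook,beam,axle,lathe] C=[apple]
Tick 2: prefer B, take rod from B; A=[drum] B=[hook,beam,axle,lathe] C=[apple,rod]
Tick 3: prefer A, take drum from A; A=[-] B=[hook,beam,axle,lathe] C=[apple,rod,drum]
Tick 4: prefer B, take hook from B; A=[-] B=[beam,axle,lathe] C=[apple,rod,drum,hook]
Tick 5: prefer A, take beam from B; A=[-] B=[axle,lathe] C=[apple,rod,drum,hook,beam]
Tick 6: prefer B, take axle from B; A=[-] B=[lathe] C=[apple,rod,drum,hook,beam,axle]
Tick 7: prefer A, take lathe from B; A=[-] B=[-] C=[apple,rod,drum,hook,beam,axle,lathe]
Tick 8: prefer B, both empty, nothing taken; A=[-] B=[-] C=[apple,rod,drum,hook,beam,axle,lathe]
Tick 9: prefer A, both empty, nothing taken; A=[-] B=[-] C=[apple,rod,drum,hook,beam,axle,lathe]

Answer: apple rod drum hook beam axle lathe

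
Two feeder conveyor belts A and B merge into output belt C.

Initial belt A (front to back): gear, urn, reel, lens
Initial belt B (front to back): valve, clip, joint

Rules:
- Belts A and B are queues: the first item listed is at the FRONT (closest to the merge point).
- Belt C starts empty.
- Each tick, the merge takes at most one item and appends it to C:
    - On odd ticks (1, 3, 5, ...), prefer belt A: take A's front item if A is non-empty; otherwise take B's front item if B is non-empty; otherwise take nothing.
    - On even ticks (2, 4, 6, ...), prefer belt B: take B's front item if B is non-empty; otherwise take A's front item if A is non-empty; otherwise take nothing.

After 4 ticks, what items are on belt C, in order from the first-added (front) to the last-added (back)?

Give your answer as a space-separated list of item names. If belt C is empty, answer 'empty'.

Answer: gear valve urn clip

Derivation:
Tick 1: prefer A, take gear from A; A=[urn,reel,lens] B=[valve,clip,joint] C=[gear]
Tick 2: prefer B, take valve from B; A=[urn,reel,lens] B=[clip,joint] C=[gear,valve]
Tick 3: prefer A, take urn from A; A=[reel,lens] B=[clip,joint] C=[gear,valve,urn]
Tick 4: prefer B, take clip from B; A=[reel,lens] B=[joint] C=[gear,valve,urn,clip]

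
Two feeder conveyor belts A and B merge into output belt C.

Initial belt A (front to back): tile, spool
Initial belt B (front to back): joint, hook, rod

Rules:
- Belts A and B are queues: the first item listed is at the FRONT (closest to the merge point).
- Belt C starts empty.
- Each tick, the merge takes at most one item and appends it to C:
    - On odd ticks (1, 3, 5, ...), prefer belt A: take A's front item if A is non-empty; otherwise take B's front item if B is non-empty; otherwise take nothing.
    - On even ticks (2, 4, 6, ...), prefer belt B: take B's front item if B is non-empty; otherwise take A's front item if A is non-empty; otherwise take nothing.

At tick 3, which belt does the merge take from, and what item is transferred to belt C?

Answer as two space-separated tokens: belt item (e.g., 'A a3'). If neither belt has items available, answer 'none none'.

Answer: A spool

Derivation:
Tick 1: prefer A, take tile from A; A=[spool] B=[joint,hook,rod] C=[tile]
Tick 2: prefer B, take joint from B; A=[spool] B=[hook,rod] C=[tile,joint]
Tick 3: prefer A, take spool from A; A=[-] B=[hook,rod] C=[tile,joint,spool]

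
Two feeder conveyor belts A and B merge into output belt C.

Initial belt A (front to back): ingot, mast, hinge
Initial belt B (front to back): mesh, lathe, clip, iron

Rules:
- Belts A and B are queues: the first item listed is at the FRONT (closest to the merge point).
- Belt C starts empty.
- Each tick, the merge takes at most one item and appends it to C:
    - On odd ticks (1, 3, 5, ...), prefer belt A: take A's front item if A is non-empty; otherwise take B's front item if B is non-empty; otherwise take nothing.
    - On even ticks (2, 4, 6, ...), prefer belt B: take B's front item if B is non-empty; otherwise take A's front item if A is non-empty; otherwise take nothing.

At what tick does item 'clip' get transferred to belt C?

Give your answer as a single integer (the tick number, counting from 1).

Tick 1: prefer A, take ingot from A; A=[mast,hinge] B=[mesh,lathe,clip,iron] C=[ingot]
Tick 2: prefer B, take mesh from B; A=[mast,hinge] B=[lathe,clip,iron] C=[ingot,mesh]
Tick 3: prefer A, take mast from A; A=[hinge] B=[lathe,clip,iron] C=[ingot,mesh,mast]
Tick 4: prefer B, take lathe from B; A=[hinge] B=[clip,iron] C=[ingot,mesh,mast,lathe]
Tick 5: prefer A, take hinge from A; A=[-] B=[clip,iron] C=[ingot,mesh,mast,lathe,hinge]
Tick 6: prefer B, take clip from B; A=[-] B=[iron] C=[ingot,mesh,mast,lathe,hinge,clip]

Answer: 6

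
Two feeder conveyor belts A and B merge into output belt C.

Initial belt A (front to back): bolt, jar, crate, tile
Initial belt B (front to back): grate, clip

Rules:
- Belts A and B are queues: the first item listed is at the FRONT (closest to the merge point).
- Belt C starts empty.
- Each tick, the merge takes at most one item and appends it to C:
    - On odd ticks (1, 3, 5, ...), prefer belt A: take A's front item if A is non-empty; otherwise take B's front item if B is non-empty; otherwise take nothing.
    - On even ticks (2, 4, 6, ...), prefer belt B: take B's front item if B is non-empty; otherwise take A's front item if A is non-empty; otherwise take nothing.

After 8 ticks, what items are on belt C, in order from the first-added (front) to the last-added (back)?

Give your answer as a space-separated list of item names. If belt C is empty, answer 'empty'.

Answer: bolt grate jar clip crate tile

Derivation:
Tick 1: prefer A, take bolt from A; A=[jar,crate,tile] B=[grate,clip] C=[bolt]
Tick 2: prefer B, take grate from B; A=[jar,crate,tile] B=[clip] C=[bolt,grate]
Tick 3: prefer A, take jar from A; A=[crate,tile] B=[clip] C=[bolt,grate,jar]
Tick 4: prefer B, take clip from B; A=[crate,tile] B=[-] C=[bolt,grate,jar,clip]
Tick 5: prefer A, take crate from A; A=[tile] B=[-] C=[bolt,grate,jar,clip,crate]
Tick 6: prefer B, take tile from A; A=[-] B=[-] C=[bolt,grate,jar,clip,crate,tile]
Tick 7: prefer A, both empty, nothing taken; A=[-] B=[-] C=[bolt,grate,jar,clip,crate,tile]
Tick 8: prefer B, both empty, nothing taken; A=[-] B=[-] C=[bolt,grate,jar,clip,crate,tile]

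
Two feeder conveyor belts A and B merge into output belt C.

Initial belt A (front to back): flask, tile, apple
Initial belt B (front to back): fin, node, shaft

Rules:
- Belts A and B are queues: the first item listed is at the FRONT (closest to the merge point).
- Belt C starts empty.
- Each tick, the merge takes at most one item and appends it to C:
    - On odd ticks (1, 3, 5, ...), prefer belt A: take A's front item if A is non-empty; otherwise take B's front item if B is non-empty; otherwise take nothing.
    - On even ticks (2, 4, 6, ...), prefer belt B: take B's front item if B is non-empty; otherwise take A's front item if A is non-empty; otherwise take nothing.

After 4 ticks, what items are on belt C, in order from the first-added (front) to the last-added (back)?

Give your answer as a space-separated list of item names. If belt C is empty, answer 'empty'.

Tick 1: prefer A, take flask from A; A=[tile,apple] B=[fin,node,shaft] C=[flask]
Tick 2: prefer B, take fin from B; A=[tile,apple] B=[node,shaft] C=[flask,fin]
Tick 3: prefer A, take tile from A; A=[apple] B=[node,shaft] C=[flask,fin,tile]
Tick 4: prefer B, take node from B; A=[apple] B=[shaft] C=[flask,fin,tile,node]

Answer: flask fin tile node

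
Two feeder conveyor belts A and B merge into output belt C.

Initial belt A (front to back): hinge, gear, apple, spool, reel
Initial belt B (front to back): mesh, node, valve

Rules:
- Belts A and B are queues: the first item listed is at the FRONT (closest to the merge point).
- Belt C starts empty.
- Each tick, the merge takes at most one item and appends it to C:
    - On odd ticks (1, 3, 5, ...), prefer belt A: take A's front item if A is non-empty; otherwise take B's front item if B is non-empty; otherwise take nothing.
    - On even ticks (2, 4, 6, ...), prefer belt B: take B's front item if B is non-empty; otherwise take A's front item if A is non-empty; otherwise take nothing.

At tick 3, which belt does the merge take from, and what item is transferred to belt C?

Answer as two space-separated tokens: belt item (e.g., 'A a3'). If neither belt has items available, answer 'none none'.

Tick 1: prefer A, take hinge from A; A=[gear,apple,spool,reel] B=[mesh,node,valve] C=[hinge]
Tick 2: prefer B, take mesh from B; A=[gear,apple,spool,reel] B=[node,valve] C=[hinge,mesh]
Tick 3: prefer A, take gear from A; A=[apple,spool,reel] B=[node,valve] C=[hinge,mesh,gear]

Answer: A gear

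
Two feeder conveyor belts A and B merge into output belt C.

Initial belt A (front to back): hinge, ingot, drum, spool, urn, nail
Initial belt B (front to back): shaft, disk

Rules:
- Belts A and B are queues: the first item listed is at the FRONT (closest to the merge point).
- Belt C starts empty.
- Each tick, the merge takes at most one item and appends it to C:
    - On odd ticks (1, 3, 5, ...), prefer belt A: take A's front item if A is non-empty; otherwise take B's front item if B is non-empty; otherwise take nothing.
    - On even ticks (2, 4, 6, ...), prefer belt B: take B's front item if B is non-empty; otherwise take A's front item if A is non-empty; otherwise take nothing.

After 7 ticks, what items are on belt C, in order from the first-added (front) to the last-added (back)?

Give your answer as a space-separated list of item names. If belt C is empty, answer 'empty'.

Answer: hinge shaft ingot disk drum spool urn

Derivation:
Tick 1: prefer A, take hinge from A; A=[ingot,drum,spool,urn,nail] B=[shaft,disk] C=[hinge]
Tick 2: prefer B, take shaft from B; A=[ingot,drum,spool,urn,nail] B=[disk] C=[hinge,shaft]
Tick 3: prefer A, take ingot from A; A=[drum,spool,urn,nail] B=[disk] C=[hinge,shaft,ingot]
Tick 4: prefer B, take disk from B; A=[drum,spool,urn,nail] B=[-] C=[hinge,shaft,ingot,disk]
Tick 5: prefer A, take drum from A; A=[spool,urn,nail] B=[-] C=[hinge,shaft,ingot,disk,drum]
Tick 6: prefer B, take spool from A; A=[urn,nail] B=[-] C=[hinge,shaft,ingot,disk,drum,spool]
Tick 7: prefer A, take urn from A; A=[nail] B=[-] C=[hinge,shaft,ingot,disk,drum,spool,urn]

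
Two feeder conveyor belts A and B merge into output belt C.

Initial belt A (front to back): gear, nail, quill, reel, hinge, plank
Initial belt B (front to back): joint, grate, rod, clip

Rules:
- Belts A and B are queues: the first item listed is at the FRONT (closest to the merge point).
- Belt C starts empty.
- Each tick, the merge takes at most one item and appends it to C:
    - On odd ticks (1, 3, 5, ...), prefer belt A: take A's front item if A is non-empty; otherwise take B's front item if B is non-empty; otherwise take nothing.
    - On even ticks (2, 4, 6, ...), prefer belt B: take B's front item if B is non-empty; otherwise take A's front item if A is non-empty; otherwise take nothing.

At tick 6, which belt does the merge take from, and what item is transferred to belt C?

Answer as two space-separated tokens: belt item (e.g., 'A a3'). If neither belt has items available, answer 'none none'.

Answer: B rod

Derivation:
Tick 1: prefer A, take gear from A; A=[nail,quill,reel,hinge,plank] B=[joint,grate,rod,clip] C=[gear]
Tick 2: prefer B, take joint from B; A=[nail,quill,reel,hinge,plank] B=[grate,rod,clip] C=[gear,joint]
Tick 3: prefer A, take nail from A; A=[quill,reel,hinge,plank] B=[grate,rod,clip] C=[gear,joint,nail]
Tick 4: prefer B, take grate from B; A=[quill,reel,hinge,plank] B=[rod,clip] C=[gear,joint,nail,grate]
Tick 5: prefer A, take quill from A; A=[reel,hinge,plank] B=[rod,clip] C=[gear,joint,nail,grate,quill]
Tick 6: prefer B, take rod from B; A=[reel,hinge,plank] B=[clip] C=[gear,joint,nail,grate,quill,rod]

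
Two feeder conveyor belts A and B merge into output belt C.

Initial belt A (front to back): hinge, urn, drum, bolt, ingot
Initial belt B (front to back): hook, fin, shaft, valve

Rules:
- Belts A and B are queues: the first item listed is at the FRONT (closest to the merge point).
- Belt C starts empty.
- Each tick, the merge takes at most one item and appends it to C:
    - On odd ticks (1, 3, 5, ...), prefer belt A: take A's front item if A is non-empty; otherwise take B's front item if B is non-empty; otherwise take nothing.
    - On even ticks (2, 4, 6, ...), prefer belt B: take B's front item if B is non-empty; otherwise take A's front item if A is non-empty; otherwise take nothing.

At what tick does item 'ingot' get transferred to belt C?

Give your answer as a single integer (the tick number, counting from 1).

Tick 1: prefer A, take hinge from A; A=[urn,drum,bolt,ingot] B=[hook,fin,shaft,valve] C=[hinge]
Tick 2: prefer B, take hook from B; A=[urn,drum,bolt,ingot] B=[fin,shaft,valve] C=[hinge,hook]
Tick 3: prefer A, take urn from A; A=[drum,bolt,ingot] B=[fin,shaft,valve] C=[hinge,hook,urn]
Tick 4: prefer B, take fin from B; A=[drum,bolt,ingot] B=[shaft,valve] C=[hinge,hook,urn,fin]
Tick 5: prefer A, take drum from A; A=[bolt,ingot] B=[shaft,valve] C=[hinge,hook,urn,fin,drum]
Tick 6: prefer B, take shaft from B; A=[bolt,ingot] B=[valve] C=[hinge,hook,urn,fin,drum,shaft]
Tick 7: prefer A, take bolt from A; A=[ingot] B=[valve] C=[hinge,hook,urn,fin,drum,shaft,bolt]
Tick 8: prefer B, take valve from B; A=[ingot] B=[-] C=[hinge,hook,urn,fin,drum,shaft,bolt,valve]
Tick 9: prefer A, take ingot from A; A=[-] B=[-] C=[hinge,hook,urn,fin,drum,shaft,bolt,valve,ingot]

Answer: 9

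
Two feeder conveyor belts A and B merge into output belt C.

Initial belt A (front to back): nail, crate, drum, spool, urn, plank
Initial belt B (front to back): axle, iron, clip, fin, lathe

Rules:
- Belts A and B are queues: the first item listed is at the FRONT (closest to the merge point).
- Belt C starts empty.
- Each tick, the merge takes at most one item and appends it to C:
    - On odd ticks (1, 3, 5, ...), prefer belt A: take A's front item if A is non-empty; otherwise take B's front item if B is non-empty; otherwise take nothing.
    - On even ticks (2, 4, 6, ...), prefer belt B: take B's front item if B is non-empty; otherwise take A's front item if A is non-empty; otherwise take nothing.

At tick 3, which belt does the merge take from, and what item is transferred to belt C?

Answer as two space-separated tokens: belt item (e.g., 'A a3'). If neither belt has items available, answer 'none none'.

Tick 1: prefer A, take nail from A; A=[crate,drum,spool,urn,plank] B=[axle,iron,clip,fin,lathe] C=[nail]
Tick 2: prefer B, take axle from B; A=[crate,drum,spool,urn,plank] B=[iron,clip,fin,lathe] C=[nail,axle]
Tick 3: prefer A, take crate from A; A=[drum,spool,urn,plank] B=[iron,clip,fin,lathe] C=[nail,axle,crate]

Answer: A crate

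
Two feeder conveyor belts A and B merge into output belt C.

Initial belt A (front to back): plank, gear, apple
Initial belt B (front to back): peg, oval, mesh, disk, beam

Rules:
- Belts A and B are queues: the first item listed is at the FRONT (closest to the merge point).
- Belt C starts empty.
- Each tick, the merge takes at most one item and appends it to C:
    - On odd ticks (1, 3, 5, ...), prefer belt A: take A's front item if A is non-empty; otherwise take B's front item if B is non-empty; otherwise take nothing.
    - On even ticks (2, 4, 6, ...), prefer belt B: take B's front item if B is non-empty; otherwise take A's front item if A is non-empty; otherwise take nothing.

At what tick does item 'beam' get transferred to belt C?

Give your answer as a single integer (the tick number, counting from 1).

Answer: 8

Derivation:
Tick 1: prefer A, take plank from A; A=[gear,apple] B=[peg,oval,mesh,disk,beam] C=[plank]
Tick 2: prefer B, take peg from B; A=[gear,apple] B=[oval,mesh,disk,beam] C=[plank,peg]
Tick 3: prefer A, take gear from A; A=[apple] B=[oval,mesh,disk,beam] C=[plank,peg,gear]
Tick 4: prefer B, take oval from B; A=[apple] B=[mesh,disk,beam] C=[plank,peg,gear,oval]
Tick 5: prefer A, take apple from A; A=[-] B=[mesh,disk,beam] C=[plank,peg,gear,oval,apple]
Tick 6: prefer B, take mesh from B; A=[-] B=[disk,beam] C=[plank,peg,gear,oval,apple,mesh]
Tick 7: prefer A, take disk from B; A=[-] B=[beam] C=[plank,peg,gear,oval,apple,mesh,disk]
Tick 8: prefer B, take beam from B; A=[-] B=[-] C=[plank,peg,gear,oval,apple,mesh,disk,beam]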